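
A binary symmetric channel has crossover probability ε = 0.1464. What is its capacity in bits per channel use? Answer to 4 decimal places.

0.3992 bits

Binary symmetric channel: C = 1 − h₂(ε) where h₂ is the binary entropy function.
h₂(0.1464) = −0.1464·log₂0.1464 − 0.8536·log₂0.8536 = 0.6008.
C = 1 − 0.6008 = 0.3992 bits per channel use.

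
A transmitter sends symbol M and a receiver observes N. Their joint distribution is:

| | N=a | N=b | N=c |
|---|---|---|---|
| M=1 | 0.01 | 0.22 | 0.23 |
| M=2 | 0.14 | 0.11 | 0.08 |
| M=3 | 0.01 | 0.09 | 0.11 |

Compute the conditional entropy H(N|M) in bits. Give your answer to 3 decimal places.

Marginals: p(M) = (0.4600, 0.3300, 0.2100), p(N) = (0.1600, 0.4200, 0.4200).
H(N|M) = Σ p(M) · H(N|M=·).
  M=1: p=0.4600, H(N|M=1) = 1.1290
  M=2: p=0.3300, H(N|M=2) = 1.5487
  M=3: p=0.2100, H(N|M=3) = 1.2217
Weighted sum = 1.287 bits.

1.287 bits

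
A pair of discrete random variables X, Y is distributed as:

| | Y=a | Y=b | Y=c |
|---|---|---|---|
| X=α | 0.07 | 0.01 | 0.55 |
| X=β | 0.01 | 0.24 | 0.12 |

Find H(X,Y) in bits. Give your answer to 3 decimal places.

H(X,Y) = −Σ p(x,y)·log₂ p(x,y) over all 6 cells.
  cell (α,a): −0.07·log₂0.07 = 0.2686
  cell (α,b): −0.01·log₂0.01 = 0.0664
  cell (α,c): −0.55·log₂0.55 = 0.4744
  cell (β,a): −0.01·log₂0.01 = 0.0664
  cell (β,b): −0.24·log₂0.24 = 0.4941
  cell (β,c): −0.12·log₂0.12 = 0.3671
Sum = 1.737 bits.

1.737 bits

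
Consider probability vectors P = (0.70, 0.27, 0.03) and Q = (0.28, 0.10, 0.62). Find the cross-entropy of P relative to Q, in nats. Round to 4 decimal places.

H(P,Q) = −Σ p·ln q.
  −0.70·ln(0.28) = 0.89108
  −0.27·ln(0.10) = 0.62170
  −0.03·ln(0.62) = 0.01434
H(P,Q) = 1.5271 nats.

1.5271 nats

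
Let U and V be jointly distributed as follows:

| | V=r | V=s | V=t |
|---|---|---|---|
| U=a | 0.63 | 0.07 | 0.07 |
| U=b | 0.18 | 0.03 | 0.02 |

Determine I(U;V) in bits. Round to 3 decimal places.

0.002 bits

Marginals: p(U) = (0.7700, 0.2300), p(V) = (0.8100, 0.1000, 0.0900).
I(U;V) = H(U) + H(V) − H(U,V).
H(U) = 0.7780, H(V) = 0.8911, H(U,V) = 1.6670.
I(U;V) = 0.7780 + 0.8911 − 1.6670 = 0.002 bits.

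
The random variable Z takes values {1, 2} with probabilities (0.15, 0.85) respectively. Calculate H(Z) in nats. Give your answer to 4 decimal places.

H(Z) = −Σ p·ln p.
  −(0.15)·ln(0.15) = 0.28457
  −(0.85)·ln(0.85) = 0.13814
Sum: 0.28457 + 0.13814 = 0.4227 nats.

0.4227 nats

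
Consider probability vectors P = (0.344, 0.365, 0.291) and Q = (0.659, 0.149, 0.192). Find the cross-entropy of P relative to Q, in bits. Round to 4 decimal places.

H(P,Q) = −Σ p·log₂ q.
  −0.344·log₂(0.659) = 0.20697
  −0.365·log₂(0.149) = 1.00251
  −0.291·log₂(0.192) = 0.69282
H(P,Q) = 1.9023 bits.

1.9023 bits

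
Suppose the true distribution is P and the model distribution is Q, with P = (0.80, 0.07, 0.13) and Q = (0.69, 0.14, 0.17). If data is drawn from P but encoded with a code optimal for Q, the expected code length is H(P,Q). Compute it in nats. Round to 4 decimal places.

0.6648 nats

H(P,Q) = −Σ p·ln q.
  −0.80·ln(0.69) = 0.29685
  −0.07·ln(0.14) = 0.13763
  −0.13·ln(0.17) = 0.23035
H(P,Q) = 0.6648 nats.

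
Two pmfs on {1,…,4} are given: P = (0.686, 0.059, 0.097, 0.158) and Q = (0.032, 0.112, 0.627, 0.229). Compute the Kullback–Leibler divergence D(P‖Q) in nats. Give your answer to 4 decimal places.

1.8252 nats

D(P‖Q) = Σ p·ln(p/q).
  0.686·ln(0.686/0.032) = 2.10269
  0.059·ln(0.059/0.112) = -0.03782
  0.097·ln(0.097/0.627) = -0.18102
  0.158·ln(0.158/0.229) = -0.05864
D(P‖Q) = 1.8252 nats.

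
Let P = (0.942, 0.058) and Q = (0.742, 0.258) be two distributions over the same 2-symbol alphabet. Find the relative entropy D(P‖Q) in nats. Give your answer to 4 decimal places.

D(P‖Q) = Σ p·ln(p/q).
  0.942·ln(0.942/0.742) = 0.22481
  0.058·ln(0.058/0.258) = -0.08657
D(P‖Q) = 0.1382 nats.

0.1382 nats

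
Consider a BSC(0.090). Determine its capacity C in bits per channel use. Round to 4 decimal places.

Binary symmetric channel: C = 1 − h₂(ε) where h₂ is the binary entropy function.
h₂(0.090) = −0.090·log₂0.090 − 0.910·log₂0.910 = 0.4365.
C = 1 − 0.4365 = 0.5635 bits per channel use.

0.5635 bits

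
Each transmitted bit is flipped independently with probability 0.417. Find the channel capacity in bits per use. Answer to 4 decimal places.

Binary symmetric channel: C = 1 − h₂(ε) where h₂ is the binary entropy function.
h₂(0.417) = −0.417·log₂0.417 − 0.583·log₂0.583 = 0.9800.
C = 1 − 0.9800 = 0.0200 bits per channel use.

0.0200 bits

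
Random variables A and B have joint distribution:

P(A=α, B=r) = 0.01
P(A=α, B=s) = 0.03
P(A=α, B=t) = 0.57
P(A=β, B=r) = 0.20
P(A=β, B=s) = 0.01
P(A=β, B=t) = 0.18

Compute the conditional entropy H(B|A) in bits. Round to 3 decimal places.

0.692 bits

Chain rule: H(B|A) = H(A,B) − H(A).
Marginals: p(A) = (0.6100, 0.3900), p(B) = (0.2100, 0.0400, 0.7500).
H(A,B) = 1.6566 bits; H(A) = 0.9648 bits.
H(B|A) = 1.6566 − 0.9648 = 0.692 bits.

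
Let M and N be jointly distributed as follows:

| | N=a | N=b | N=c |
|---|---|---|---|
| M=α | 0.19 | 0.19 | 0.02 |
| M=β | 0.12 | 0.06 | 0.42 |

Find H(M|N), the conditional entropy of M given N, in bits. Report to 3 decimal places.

Chain rule: H(M|N) = H(M,N) − H(N).
Marginals: p(M) = (0.4000, 0.6000), p(N) = (0.3100, 0.2500, 0.4400).
H(M,N) = 2.1596 bits; H(N) = 1.5449 bits.
H(M|N) = 2.1596 − 1.5449 = 0.615 bits.

0.615 bits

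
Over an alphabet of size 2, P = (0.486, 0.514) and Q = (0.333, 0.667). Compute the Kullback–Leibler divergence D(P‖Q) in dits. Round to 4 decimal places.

D(P‖Q) = Σ p·log₁₀(p/q).
  0.486·log₁₀(0.486/0.333) = 0.07980
  0.514·log₁₀(0.514/0.667) = -0.05817
D(P‖Q) = 0.0216 dits.

0.0216 dits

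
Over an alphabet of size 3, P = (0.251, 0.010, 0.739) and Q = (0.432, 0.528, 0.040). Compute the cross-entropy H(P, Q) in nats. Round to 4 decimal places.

H(P,Q) = −Σ p·ln q.
  −0.251·ln(0.432) = 0.21067
  −0.010·ln(0.528) = 0.00639
  −0.739·ln(0.040) = 2.37875
H(P,Q) = 2.5958 nats.

2.5958 nats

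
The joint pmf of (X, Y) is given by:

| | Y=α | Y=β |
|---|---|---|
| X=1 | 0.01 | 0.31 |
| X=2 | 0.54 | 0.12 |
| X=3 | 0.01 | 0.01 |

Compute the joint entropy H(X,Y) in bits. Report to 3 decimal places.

1.570 bits

H(X,Y) = −Σ p(x,y)·log₂ p(x,y) over all 6 cells.
  cell (1,α): −0.01·log₂0.01 = 0.0664
  cell (1,β): −0.31·log₂0.31 = 0.5238
  cell (2,α): −0.54·log₂0.54 = 0.4800
  cell (2,β): −0.12·log₂0.12 = 0.3671
  cell (3,α): −0.01·log₂0.01 = 0.0664
  cell (3,β): −0.01·log₂0.01 = 0.0664
Sum = 1.570 bits.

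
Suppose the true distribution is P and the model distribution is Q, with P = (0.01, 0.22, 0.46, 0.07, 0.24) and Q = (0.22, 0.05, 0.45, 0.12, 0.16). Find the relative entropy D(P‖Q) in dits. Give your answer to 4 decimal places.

D(P‖Q) = Σ p·log₁₀(p/q).
  0.01·log₁₀(0.01/0.22) = -0.01342
  0.22·log₁₀(0.22/0.05) = 0.14156
  0.46·log₁₀(0.46/0.45) = 0.00439
  0.07·log₁₀(0.07/0.12) = -0.01639
  0.24·log₁₀(0.24/0.16) = 0.04226
D(P‖Q) = 0.1584 dits.

0.1584 dits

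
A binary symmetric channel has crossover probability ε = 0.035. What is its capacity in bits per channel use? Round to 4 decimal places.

Binary symmetric channel: C = 1 − h₂(ε) where h₂ is the binary entropy function.
h₂(0.035) = −0.035·log₂0.035 − 0.965·log₂0.965 = 0.2189.
C = 1 − 0.2189 = 0.7811 bits per channel use.

0.7811 bits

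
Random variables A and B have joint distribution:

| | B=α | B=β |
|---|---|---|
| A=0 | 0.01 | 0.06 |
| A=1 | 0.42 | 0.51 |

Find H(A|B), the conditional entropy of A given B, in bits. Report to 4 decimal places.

Chain rule: H(A|B) = H(A,B) − H(B).
Marginals: p(A) = (0.0700, 0.9300), p(B) = (0.4300, 0.5700).
H(A,B) = 1.3310 bits; H(B) = 0.9858 bits.
H(A|B) = 1.3310 − 0.9858 = 0.3452 bits.

0.3452 bits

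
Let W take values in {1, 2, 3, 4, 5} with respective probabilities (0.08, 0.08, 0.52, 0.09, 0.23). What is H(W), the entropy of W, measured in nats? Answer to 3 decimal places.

H(W) = −Σ p·ln p.
  −(0.08)·ln(0.08) = 0.2021
  −(0.08)·ln(0.08) = 0.2021
  −(0.52)·ln(0.52) = 0.3400
  −(0.09)·ln(0.09) = 0.2167
  −(0.23)·ln(0.23) = 0.3380
Sum: 0.2021 + 0.2021 + 0.3400 + 0.2167 + 0.3380 = 1.299 nats.

1.299 nats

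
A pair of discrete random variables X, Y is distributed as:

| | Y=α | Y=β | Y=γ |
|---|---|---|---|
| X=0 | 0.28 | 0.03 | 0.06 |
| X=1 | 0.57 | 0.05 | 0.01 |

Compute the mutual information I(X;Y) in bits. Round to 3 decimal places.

0.056 bits

Marginals: p(X) = (0.3700, 0.6300), p(Y) = (0.8500, 0.0800, 0.0700).
I(X;Y) = Σ p(x,y)·log₂[p(x,y)/(p(x)p(y))].
  (0,α): 0.28·log₂(0.8903) = -0.0469
  (0,β): 0.03·log₂(1.0135) = 0.0006
  (0,γ): 0.06·log₂(2.3166) = 0.0727
  (1,α): 0.57·log₂(1.0644) = 0.0513
  (1,β): 0.05·log₂(0.9921) = -0.0006
  (1,γ): 0.01·log₂(0.2268) = -0.0214
Sum = 0.056 bits.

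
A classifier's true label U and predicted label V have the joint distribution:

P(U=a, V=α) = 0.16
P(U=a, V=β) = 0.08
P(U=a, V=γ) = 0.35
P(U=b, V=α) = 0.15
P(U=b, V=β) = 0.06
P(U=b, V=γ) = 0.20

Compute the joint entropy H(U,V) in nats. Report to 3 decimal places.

H(U,V) = −Σ p(x,y)·ln p(x,y) over all 6 cells.
  cell (a,α): −0.16·ln0.16 = 0.2932
  cell (a,β): −0.08·ln0.08 = 0.2021
  cell (a,γ): −0.35·ln0.35 = 0.3674
  cell (b,α): −0.15·ln0.15 = 0.2846
  cell (b,β): −0.06·ln0.06 = 0.1688
  cell (b,γ): −0.20·ln0.20 = 0.3219
Sum = 1.638 nats.

1.638 nats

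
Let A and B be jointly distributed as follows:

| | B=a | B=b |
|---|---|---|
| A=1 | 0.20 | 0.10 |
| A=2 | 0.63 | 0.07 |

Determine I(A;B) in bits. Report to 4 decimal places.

0.0539 bits

Marginals: p(A) = (0.3000, 0.7000), p(B) = (0.8300, 0.1700).
I(A;B) = Σ p(x,y)·log₂[p(x,y)/(p(x)p(y))].
  (1,a): 0.20·log₂(0.8032) = -0.06323
  (1,b): 0.10·log₂(1.9608) = 0.09714
  (2,a): 0.63·log₂(1.0843) = 0.07359
  (2,b): 0.07·log₂(0.5882) = -0.05359
Sum = 0.0539 bits.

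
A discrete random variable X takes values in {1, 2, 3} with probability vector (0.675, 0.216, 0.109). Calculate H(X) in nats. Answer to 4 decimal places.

0.8379 nats

H(X) = −Σ p·ln p.
  −(0.675)·ln(0.675) = 0.26530
  −(0.216)·ln(0.216) = 0.33102
  −(0.109)·ln(0.109) = 0.24159
Sum: 0.26530 + 0.33102 + 0.24159 = 0.8379 nats.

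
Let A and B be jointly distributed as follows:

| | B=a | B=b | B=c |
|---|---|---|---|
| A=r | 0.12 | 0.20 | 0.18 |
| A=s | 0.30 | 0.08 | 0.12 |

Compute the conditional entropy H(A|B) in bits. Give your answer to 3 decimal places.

Marginals: p(A) = (0.5000, 0.5000), p(B) = (0.4200, 0.2800, 0.3000).
H(A|B) = Σ p(B) · H(A|B=·).
  B=a: p=0.4200, H(A|B=a) = 0.8631
  B=b: p=0.2800, H(A|B=b) = 0.8631
  B=c: p=0.3000, H(A|B=c) = 0.9710
Weighted sum = 0.895 bits.

0.895 bits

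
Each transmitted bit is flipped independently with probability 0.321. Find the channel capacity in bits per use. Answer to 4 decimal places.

0.0945 bits

Binary symmetric channel: C = 1 − h₂(ε) where h₂ is the binary entropy function.
h₂(0.321) = −0.321·log₂0.321 − 0.679·log₂0.679 = 0.9055.
C = 1 − 0.9055 = 0.0945 bits per channel use.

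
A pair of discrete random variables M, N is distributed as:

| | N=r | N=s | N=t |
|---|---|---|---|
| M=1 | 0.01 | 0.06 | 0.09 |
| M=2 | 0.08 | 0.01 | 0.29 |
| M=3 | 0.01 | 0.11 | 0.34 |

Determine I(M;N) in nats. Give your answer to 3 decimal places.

Marginals: p(M) = (0.1600, 0.3800, 0.4600), p(N) = (0.1000, 0.1800, 0.7200).
I(M;N) = Σ p(x,y)·ln[p(x,y)/(p(x)p(y))].
  (1,r): 0.01·ln(0.6250) = -0.0047
  (1,s): 0.06·ln(2.0833) = 0.0440
  (1,t): 0.09·ln(0.7812) = -0.0222
  (2,r): 0.08·ln(2.1053) = 0.0596
  (2,s): 0.01·ln(0.1462) = -0.0192
  (2,t): 0.29·ln(1.0599) = 0.0169
  (3,r): 0.01·ln(0.2174) = -0.0153
  (3,s): 0.11·ln(1.3285) = 0.0312
  (3,t): 0.34·ln(1.0266) = 0.0089
Sum = 0.099 nats.

0.099 nats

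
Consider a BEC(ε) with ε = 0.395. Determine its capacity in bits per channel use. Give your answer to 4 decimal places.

Binary erasure channel: capacity C = 1 − ε.
C = 1 − 0.395 = 0.6050 bits per channel use.

0.6050 bits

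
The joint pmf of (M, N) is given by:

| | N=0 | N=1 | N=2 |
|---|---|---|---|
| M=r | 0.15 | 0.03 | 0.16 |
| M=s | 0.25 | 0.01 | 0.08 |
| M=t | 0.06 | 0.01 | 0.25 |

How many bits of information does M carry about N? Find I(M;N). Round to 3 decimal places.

Marginals: p(M) = (0.3400, 0.3400, 0.3200), p(N) = (0.4600, 0.0500, 0.4900).
I(M;N) = H(M) + H(N) − H(M,N).
H(M) = 1.5844, H(N) = 1.2357, H(M,N) = 2.6532.
I(M;N) = 1.5844 + 1.2357 − 2.6532 = 0.167 bits.

0.167 bits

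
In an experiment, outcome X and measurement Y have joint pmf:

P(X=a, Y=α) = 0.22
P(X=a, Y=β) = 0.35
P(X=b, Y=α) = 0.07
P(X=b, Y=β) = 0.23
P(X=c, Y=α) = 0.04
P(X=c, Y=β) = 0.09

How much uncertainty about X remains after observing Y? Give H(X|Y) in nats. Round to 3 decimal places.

0.936 nats

Chain rule: H(X|Y) = H(X,Y) − H(Y).
Marginals: p(X) = (0.5700, 0.3000, 0.1300), p(Y) = (0.3300, 0.6700).
H(X,Y) = 1.5702 nats; H(Y) = 0.6342 nats.
H(X|Y) = 1.5702 − 0.6342 = 0.936 nats.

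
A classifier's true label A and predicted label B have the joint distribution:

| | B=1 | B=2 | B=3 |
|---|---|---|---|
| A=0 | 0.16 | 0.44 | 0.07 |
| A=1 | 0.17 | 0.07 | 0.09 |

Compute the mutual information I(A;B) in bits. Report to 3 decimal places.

Marginals: p(A) = (0.6700, 0.3300), p(B) = (0.3300, 0.5100, 0.1600).
I(A;B) = Σ p(x,y)·log₂[p(x,y)/(p(x)p(y))].
  (0,1): 0.16·log₂(0.7237) = -0.0747
  (0,2): 0.44·log₂(1.2877) = 0.1605
  (0,3): 0.07·log₂(0.6530) = -0.0430
  (1,1): 0.17·log₂(1.5611) = 0.1092
  (1,2): 0.07·log₂(0.4159) = -0.0886
  (1,3): 0.09·log₂(1.7045) = 0.0692
Sum = 0.133 bits.

0.133 bits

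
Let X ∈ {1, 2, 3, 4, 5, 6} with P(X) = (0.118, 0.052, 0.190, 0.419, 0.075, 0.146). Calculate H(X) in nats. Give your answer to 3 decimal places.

1.561 nats

H(X) = −Σ p·ln p.
  −(0.118)·ln(0.118) = 0.2522
  −(0.052)·ln(0.052) = 0.1537
  −(0.190)·ln(0.190) = 0.3155
  −(0.419)·ln(0.419) = 0.3645
  −(0.075)·ln(0.075) = 0.1943
  −(0.146)·ln(0.146) = 0.2809
Sum: 0.2522 + 0.1537 + 0.3155 + 0.3645 + 0.1943 + 0.2809 = 1.561 nats.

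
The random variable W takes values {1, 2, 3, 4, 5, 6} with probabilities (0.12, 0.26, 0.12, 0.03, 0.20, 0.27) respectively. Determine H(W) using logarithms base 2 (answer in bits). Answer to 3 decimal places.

2.366 bits

H(W) = −Σ p·log₂ p.
  −(0.12)·log₂(0.12) = 0.3671
  −(0.26)·log₂(0.26) = 0.5053
  −(0.12)·log₂(0.12) = 0.3671
  −(0.03)·log₂(0.03) = 0.1518
  −(0.20)·log₂(0.20) = 0.4644
  −(0.27)·log₂(0.27) = 0.5100
Sum: 0.3671 + 0.5053 + 0.3671 + 0.1518 + 0.4644 + 0.5100 = 2.366 bits.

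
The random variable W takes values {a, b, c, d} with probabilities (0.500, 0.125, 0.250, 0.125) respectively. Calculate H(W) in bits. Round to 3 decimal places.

1.750 bits

H(W) = −Σ p·log₂ p.
  −(0.500)·log₂(0.500) = 0.5000
  −(0.125)·log₂(0.125) = 0.3750
  −(0.250)·log₂(0.250) = 0.5000
  −(0.125)·log₂(0.125) = 0.3750
Sum: 0.5000 + 0.3750 + 0.5000 + 0.3750 = 1.750 bits.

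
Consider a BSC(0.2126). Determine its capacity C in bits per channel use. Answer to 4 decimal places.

0.2536 bits

Binary symmetric channel: C = 1 − h₂(ε) where h₂ is the binary entropy function.
h₂(0.2126) = −0.2126·log₂0.2126 − 0.7874·log₂0.7874 = 0.7464.
C = 1 − 0.7464 = 0.2536 bits per channel use.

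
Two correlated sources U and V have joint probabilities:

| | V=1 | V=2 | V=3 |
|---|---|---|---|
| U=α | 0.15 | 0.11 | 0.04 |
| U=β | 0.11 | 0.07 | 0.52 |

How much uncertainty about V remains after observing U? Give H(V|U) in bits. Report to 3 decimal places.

Chain rule: H(V|U) = H(U,V) − H(U).
Marginals: p(U) = (0.3000, 0.7000), p(V) = (0.2600, 0.1800, 0.5600).
H(U,V) = 2.0560 bits; H(U) = 0.8813 bits.
H(V|U) = 2.0560 − 0.8813 = 1.175 bits.

1.175 bits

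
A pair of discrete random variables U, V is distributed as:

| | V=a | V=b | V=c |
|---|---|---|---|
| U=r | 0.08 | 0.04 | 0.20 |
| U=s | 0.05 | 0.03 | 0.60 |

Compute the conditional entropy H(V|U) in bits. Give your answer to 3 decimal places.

Marginals: p(U) = (0.3200, 0.6800), p(V) = (0.1300, 0.0700, 0.8000).
H(V|U) = Σ p(U) · H(V|U=·).
  U=r: p=0.3200, H(V|U=r) = 1.2988
  U=s: p=0.6800, H(V|U=s) = 0.6348
Weighted sum = 0.847 bits.

0.847 bits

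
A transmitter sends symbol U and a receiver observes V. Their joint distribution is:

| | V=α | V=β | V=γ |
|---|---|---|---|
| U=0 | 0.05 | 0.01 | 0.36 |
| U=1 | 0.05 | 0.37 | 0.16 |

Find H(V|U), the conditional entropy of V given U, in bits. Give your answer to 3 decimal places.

Marginals: p(U) = (0.4200, 0.5800), p(V) = (0.1000, 0.3800, 0.5200).
H(V|U) = Σ p(U) · H(V|U=·).
  U=0: p=0.4200, H(V|U=0) = 0.6845
  U=1: p=0.5800, H(V|U=1) = 1.2311
Weighted sum = 1.002 bits.

1.002 bits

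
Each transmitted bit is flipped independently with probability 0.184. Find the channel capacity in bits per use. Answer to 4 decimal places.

Binary symmetric channel: C = 1 − h₂(ε) where h₂ is the binary entropy function.
h₂(0.184) = −0.184·log₂0.184 − 0.816·log₂0.816 = 0.6887.
C = 1 − 0.6887 = 0.3113 bits per channel use.

0.3113 bits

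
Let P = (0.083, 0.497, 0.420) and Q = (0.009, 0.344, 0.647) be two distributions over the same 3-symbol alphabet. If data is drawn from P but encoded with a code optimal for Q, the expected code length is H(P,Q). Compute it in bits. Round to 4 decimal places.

1.5930 bits

H(P,Q) = −Σ p·log₂ q.
  −0.083·log₂(0.009) = 0.56406
  −0.497·log₂(0.344) = 0.76514
  −0.420·log₂(0.647) = 0.26383
H(P,Q) = 1.5930 bits.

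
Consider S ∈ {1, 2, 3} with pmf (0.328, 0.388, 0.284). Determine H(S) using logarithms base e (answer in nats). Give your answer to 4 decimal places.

1.0905 nats

H(S) = −Σ p·ln p.
  −(0.328)·ln(0.328) = 0.36564
  −(0.388)·ln(0.388) = 0.36734
  −(0.284)·ln(0.284) = 0.35749
Sum: 0.36564 + 0.36734 + 0.35749 = 1.0905 nats.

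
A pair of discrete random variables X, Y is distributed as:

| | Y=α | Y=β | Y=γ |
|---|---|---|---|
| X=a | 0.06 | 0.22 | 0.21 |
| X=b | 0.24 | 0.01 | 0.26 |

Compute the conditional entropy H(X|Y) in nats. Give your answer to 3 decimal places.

Marginals: p(X) = (0.4900, 0.5100), p(Y) = (0.3000, 0.2300, 0.4700).
H(X|Y) = Σ p(Y) · H(X|Y=·).
  Y=α: p=0.3000, H(X|Y=α) = 0.5004
  Y=β: p=0.2300, H(X|Y=β) = 0.1788
  Y=γ: p=0.4700, H(X|Y=γ) = 0.6875
Weighted sum = 0.514 nats.

0.514 nats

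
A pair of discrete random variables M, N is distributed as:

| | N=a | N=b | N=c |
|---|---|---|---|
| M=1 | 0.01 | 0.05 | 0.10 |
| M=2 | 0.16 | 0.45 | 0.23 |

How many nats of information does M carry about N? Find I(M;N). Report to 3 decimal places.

Marginals: p(M) = (0.1600, 0.8400), p(N) = (0.1700, 0.5000, 0.3300).
I(M;N) = Σ p(x,y)·ln[p(x,y)/(p(x)p(y))].
  (1,a): 0.01·ln(0.3676) = -0.0100
  (1,b): 0.05·ln(0.6250) = -0.0235
  (1,c): 0.10·ln(1.8939) = 0.0639
  (2,a): 0.16·ln(1.1204) = 0.0182
  (2,b): 0.45·ln(1.0714) = 0.0310
  (2,c): 0.23·ln(0.8297) = -0.0429
Sum = 0.037 nats.

0.037 nats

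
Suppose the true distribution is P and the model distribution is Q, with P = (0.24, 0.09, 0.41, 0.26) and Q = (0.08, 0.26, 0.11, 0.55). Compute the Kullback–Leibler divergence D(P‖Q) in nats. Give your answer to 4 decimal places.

D(P‖Q) = Σ p·ln(p/q).
  0.24·ln(0.24/0.08) = 0.26367
  0.09·ln(0.09/0.26) = -0.09548
  0.41·ln(0.41/0.11) = 0.53943
  0.26·ln(0.26/0.55) = -0.19480
D(P‖Q) = 0.5128 nats.

0.5128 nats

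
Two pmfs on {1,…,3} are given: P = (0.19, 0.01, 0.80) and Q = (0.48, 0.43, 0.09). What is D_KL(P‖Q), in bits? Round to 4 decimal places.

2.2133 bits

D(P‖Q) = Σ p·log₂(p/q).
  0.19·log₂(0.19/0.48) = -0.25404
  0.01·log₂(0.01/0.43) = -0.05426
  0.80·log₂(0.80/0.09) = 2.52160
D(P‖Q) = 2.2133 bits.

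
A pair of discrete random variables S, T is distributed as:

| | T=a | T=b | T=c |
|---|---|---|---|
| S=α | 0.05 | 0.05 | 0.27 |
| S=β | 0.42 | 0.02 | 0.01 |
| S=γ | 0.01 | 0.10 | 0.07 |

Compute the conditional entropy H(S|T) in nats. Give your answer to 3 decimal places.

Chain rule: H(S|T) = H(S,T) − H(T).
Marginals: p(S) = (0.3700, 0.4500, 0.1800), p(T) = (0.4800, 0.1700, 0.3500).
H(S,T) = 1.6042 nats; H(T) = 1.0210 nats.
H(S|T) = 1.6042 − 1.0210 = 0.583 nats.

0.583 nats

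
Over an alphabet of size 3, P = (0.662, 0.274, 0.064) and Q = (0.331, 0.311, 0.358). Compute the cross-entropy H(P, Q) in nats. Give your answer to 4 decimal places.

1.1177 nats

H(P,Q) = −Σ p·ln q.
  −0.662·ln(0.331) = 0.73193
  −0.274·ln(0.311) = 0.32002
  −0.064·ln(0.358) = 0.06574
H(P,Q) = 1.1177 nats.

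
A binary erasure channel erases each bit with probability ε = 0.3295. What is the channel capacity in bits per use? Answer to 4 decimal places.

Binary erasure channel: capacity C = 1 − ε.
C = 1 − 0.3295 = 0.6705 bits per channel use.

0.6705 bits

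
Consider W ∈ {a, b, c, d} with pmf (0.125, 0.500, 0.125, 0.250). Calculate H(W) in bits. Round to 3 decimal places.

1.750 bits

H(W) = −Σ p·log₂ p.
  −(0.125)·log₂(0.125) = 0.3750
  −(0.500)·log₂(0.500) = 0.5000
  −(0.125)·log₂(0.125) = 0.3750
  −(0.250)·log₂(0.250) = 0.5000
Sum: 0.3750 + 0.5000 + 0.3750 + 0.5000 = 1.750 bits.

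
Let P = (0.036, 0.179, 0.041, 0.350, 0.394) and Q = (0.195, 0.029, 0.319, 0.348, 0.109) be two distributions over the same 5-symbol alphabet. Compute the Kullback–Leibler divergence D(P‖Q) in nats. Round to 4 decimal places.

0.6892 nats

D(P‖Q) = Σ p·ln(p/q).
  0.036·ln(0.036/0.195) = -0.06082
  0.179·ln(0.179/0.029) = 0.32580
  0.041·ln(0.041/0.319) = -0.08412
  0.350·ln(0.350/0.348) = 0.00201
  0.394·ln(0.394/0.109) = 0.50629
D(P‖Q) = 0.6892 nats.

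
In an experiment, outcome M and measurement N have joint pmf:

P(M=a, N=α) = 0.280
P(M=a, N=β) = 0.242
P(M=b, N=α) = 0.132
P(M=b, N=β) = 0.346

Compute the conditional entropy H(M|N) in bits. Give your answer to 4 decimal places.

Marginals: p(M) = (0.5220, 0.4780), p(N) = (0.4120, 0.5880).
H(M|N) = Σ p(N) · H(M|N=·).
  N=α: p=0.4120, H(M|N=α) = 0.9048
  N=β: p=0.5880, H(M|N=β) = 0.9773
Weighted sum = 0.9474 bits.

0.9474 bits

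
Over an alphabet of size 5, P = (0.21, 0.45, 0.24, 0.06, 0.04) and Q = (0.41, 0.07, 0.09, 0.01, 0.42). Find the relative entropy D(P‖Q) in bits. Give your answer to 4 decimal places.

1.3643 bits

D(P‖Q) = Σ p·log₂(p/q).
  0.21·log₂(0.21/0.41) = -0.20270
  0.45·log₂(0.45/0.07) = 1.20802
  0.24·log₂(0.24/0.09) = 0.33961
  0.06·log₂(0.06/0.01) = 0.15510
  0.04·log₂(0.04/0.42) = -0.13569
D(P‖Q) = 1.3643 bits.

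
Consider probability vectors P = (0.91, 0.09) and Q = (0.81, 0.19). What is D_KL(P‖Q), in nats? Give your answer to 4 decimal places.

0.0387 nats

D(P‖Q) = Σ p·ln(p/q).
  0.91·ln(0.91/0.81) = 0.10593
  0.09·ln(0.09/0.19) = -0.06725
D(P‖Q) = 0.0387 nats.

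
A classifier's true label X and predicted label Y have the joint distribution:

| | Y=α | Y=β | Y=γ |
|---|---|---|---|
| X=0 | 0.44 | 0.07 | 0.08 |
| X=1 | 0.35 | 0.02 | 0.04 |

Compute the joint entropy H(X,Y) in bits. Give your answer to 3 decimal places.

H(X,Y) = −Σ p(x,y)·log₂ p(x,y) over all 6 cells.
  cell (0,α): −0.44·log₂0.44 = 0.5211
  cell (0,β): −0.07·log₂0.07 = 0.2686
  cell (0,γ): −0.08·log₂0.08 = 0.2915
  cell (1,α): −0.35·log₂0.35 = 0.5301
  cell (1,β): −0.02·log₂0.02 = 0.1129
  cell (1,γ): −0.04·log₂0.04 = 0.1858
Sum = 1.910 bits.

1.910 bits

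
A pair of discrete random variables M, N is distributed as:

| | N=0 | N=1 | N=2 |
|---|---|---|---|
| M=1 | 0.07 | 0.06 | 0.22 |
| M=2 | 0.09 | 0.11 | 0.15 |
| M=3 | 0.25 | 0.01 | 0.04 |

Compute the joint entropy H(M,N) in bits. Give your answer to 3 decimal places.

H(M,N) = −Σ p(x,y)·log₂ p(x,y) over all 9 cells.
  cell (1,0): −0.07·log₂0.07 = 0.2686
  cell (1,1): −0.06·log₂0.06 = 0.2435
  cell (1,2): −0.22·log₂0.22 = 0.4806
  cell (2,0): −0.09·log₂0.09 = 0.3127
  cell (2,1): −0.11·log₂0.11 = 0.3503
  cell (2,2): −0.15·log₂0.15 = 0.4105
  cell (3,0): −0.25·log₂0.25 = 0.5000
  cell (3,1): −0.01·log₂0.01 = 0.0664
  cell (3,2): −0.04·log₂0.04 = 0.1858
Sum = 2.818 bits.

2.818 bits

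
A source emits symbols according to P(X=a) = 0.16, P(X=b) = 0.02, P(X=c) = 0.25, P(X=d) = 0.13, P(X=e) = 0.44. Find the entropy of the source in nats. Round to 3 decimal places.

H(X) = −Σ p·ln p.
  −(0.16)·ln(0.16) = 0.2932
  −(0.02)·ln(0.02) = 0.0782
  −(0.25)·ln(0.25) = 0.3466
  −(0.13)·ln(0.13) = 0.2652
  −(0.44)·ln(0.44) = 0.3612
Sum: 0.2932 + 0.0782 + 0.3466 + 0.2652 + 0.3612 = 1.344 nats.

1.344 nats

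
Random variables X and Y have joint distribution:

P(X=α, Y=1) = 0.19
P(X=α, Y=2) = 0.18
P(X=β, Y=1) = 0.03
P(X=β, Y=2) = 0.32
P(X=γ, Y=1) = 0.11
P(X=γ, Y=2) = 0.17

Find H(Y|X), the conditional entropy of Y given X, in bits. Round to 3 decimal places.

Chain rule: H(Y|X) = H(X,Y) − H(X).
Marginals: p(X) = (0.3700, 0.3500, 0.2800), p(Y) = (0.3300, 0.6700).
H(X,Y) = 2.3632 bits; H(X) = 1.5751 bits.
H(Y|X) = 2.3632 − 1.5751 = 0.788 bits.

0.788 bits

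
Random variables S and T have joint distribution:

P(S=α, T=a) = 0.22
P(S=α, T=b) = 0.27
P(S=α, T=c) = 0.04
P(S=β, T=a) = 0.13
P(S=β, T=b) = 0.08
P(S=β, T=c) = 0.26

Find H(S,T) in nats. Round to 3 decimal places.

1.633 nats

H(S,T) = −Σ p(x,y)·ln p(x,y) over all 6 cells.
  cell (α,a): −0.22·ln0.22 = 0.3331
  cell (α,b): −0.27·ln0.27 = 0.3535
  cell (α,c): −0.04·ln0.04 = 0.1288
  cell (β,a): −0.13·ln0.13 = 0.2652
  cell (β,b): −0.08·ln0.08 = 0.2021
  cell (β,c): −0.26·ln0.26 = 0.3502
Sum = 1.633 nats.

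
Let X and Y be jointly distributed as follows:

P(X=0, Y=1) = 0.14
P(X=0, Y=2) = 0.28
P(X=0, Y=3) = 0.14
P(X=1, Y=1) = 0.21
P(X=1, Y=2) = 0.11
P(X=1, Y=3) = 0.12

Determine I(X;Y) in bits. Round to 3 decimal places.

0.056 bits

Marginals: p(X) = (0.5600, 0.4400), p(Y) = (0.3500, 0.3900, 0.2600).
I(X;Y) = Σ p(x,y)·log₂[p(x,y)/(p(x)p(y))].
  (0,1): 0.14·log₂(0.7143) = -0.0680
  (0,2): 0.28·log₂(1.2821) = 0.1004
  (0,3): 0.14·log₂(0.9615) = -0.0079
  (1,1): 0.21·log₂(1.3636) = 0.0940
  (1,2): 0.11·log₂(0.6410) = -0.0706
  (1,3): 0.12·log₂(1.0490) = 0.0083
Sum = 0.056 bits.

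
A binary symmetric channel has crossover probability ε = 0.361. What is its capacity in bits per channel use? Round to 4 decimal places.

0.0565 bits

Binary symmetric channel: C = 1 − h₂(ε) where h₂ is the binary entropy function.
h₂(0.361) = −0.361·log₂0.361 − 0.639·log₂0.639 = 0.9435.
C = 1 − 0.9435 = 0.0565 bits per channel use.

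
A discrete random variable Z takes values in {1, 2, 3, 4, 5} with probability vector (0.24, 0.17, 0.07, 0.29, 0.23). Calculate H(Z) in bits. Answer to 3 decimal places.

2.203 bits

H(Z) = −Σ p·log₂ p.
  −(0.24)·log₂(0.24) = 0.4941
  −(0.17)·log₂(0.17) = 0.4346
  −(0.07)·log₂(0.07) = 0.2686
  −(0.29)·log₂(0.29) = 0.5179
  −(0.23)·log₂(0.23) = 0.4877
Sum: 0.4941 + 0.4346 + 0.2686 + 0.5179 + 0.4877 = 2.203 bits.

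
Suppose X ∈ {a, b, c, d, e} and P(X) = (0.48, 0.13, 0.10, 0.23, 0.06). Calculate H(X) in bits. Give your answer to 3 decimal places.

1.954 bits

H(X) = −Σ p·log₂ p.
  −(0.48)·log₂(0.48) = 0.5083
  −(0.13)·log₂(0.13) = 0.3826
  −(0.10)·log₂(0.10) = 0.3322
  −(0.23)·log₂(0.23) = 0.4877
  −(0.06)·log₂(0.06) = 0.2435
Sum: 0.5083 + 0.3826 + 0.3322 + 0.4877 + 0.2435 = 1.954 bits.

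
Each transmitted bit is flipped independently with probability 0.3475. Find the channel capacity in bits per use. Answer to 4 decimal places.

0.0682 bits

Binary symmetric channel: C = 1 − h₂(ε) where h₂ is the binary entropy function.
h₂(0.3475) = −0.3475·log₂0.3475 − 0.6525·log₂0.6525 = 0.9318.
C = 1 − 0.9318 = 0.0682 bits per channel use.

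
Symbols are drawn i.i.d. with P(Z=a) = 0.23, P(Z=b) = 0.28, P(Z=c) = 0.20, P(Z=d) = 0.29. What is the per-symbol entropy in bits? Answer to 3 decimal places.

H(Z) = −Σ p·log₂ p.
  −(0.23)·log₂(0.23) = 0.4877
  −(0.28)·log₂(0.28) = 0.5142
  −(0.20)·log₂(0.20) = 0.4644
  −(0.29)·log₂(0.29) = 0.5179
Sum: 0.4877 + 0.5142 + 0.4644 + 0.5179 = 1.984 bits.

1.984 bits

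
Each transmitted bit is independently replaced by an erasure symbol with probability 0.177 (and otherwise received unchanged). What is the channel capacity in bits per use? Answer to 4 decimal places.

Binary erasure channel: capacity C = 1 − ε.
C = 1 − 0.177 = 0.8230 bits per channel use.

0.8230 bits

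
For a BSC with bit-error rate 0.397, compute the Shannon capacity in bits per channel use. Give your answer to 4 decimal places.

Binary symmetric channel: C = 1 − h₂(ε) where h₂ is the binary entropy function.
h₂(0.397) = −0.397·log₂0.397 − 0.603·log₂0.603 = 0.9692.
C = 1 − 0.9692 = 0.0308 bits per channel use.

0.0308 bits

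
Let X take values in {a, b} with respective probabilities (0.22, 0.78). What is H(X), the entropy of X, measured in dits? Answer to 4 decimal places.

0.2288 dits

H(X) = −Σ p·log₁₀ p.
  −(0.22)·log₁₀(0.22) = 0.14467
  −(0.78)·log₁₀(0.78) = 0.08417
Sum: 0.14467 + 0.08417 = 0.2288 dits.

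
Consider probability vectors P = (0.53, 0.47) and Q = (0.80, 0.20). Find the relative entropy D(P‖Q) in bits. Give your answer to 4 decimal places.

D(P‖Q) = Σ p·log₂(p/q).
  0.53·log₂(0.53/0.80) = -0.31482
  0.47·log₂(0.47/0.20) = 0.57935
D(P‖Q) = 0.2645 bits.

0.2645 bits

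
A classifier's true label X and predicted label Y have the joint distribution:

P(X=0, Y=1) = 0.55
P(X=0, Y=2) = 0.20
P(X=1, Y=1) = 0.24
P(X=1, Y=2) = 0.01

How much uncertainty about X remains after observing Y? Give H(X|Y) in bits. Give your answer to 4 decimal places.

0.7578 bits

Chain rule: H(X|Y) = H(X,Y) − H(Y).
Marginals: p(X) = (0.7500, 0.2500), p(Y) = (0.7900, 0.2100).
H(X,Y) = 1.4993 bits; H(Y) = 0.7415 bits.
H(X|Y) = 1.4993 − 0.7415 = 0.7578 bits.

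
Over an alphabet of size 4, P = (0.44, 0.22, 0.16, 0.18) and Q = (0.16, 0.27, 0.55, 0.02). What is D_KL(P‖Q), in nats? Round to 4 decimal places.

0.5980 nats

D(P‖Q) = Σ p·ln(p/q).
  0.44·ln(0.44/0.16) = 0.44510
  0.22·ln(0.22/0.27) = -0.04505
  0.16·ln(0.16/0.55) = -0.19756
  0.18·ln(0.18/0.02) = 0.39550
D(P‖Q) = 0.5980 nats.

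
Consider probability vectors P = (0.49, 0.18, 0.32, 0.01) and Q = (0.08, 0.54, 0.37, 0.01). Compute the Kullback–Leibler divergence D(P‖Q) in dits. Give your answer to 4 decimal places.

D(P‖Q) = Σ p·log₁₀(p/q).
  0.49·log₁₀(0.49/0.08) = 0.38568
  0.18·log₁₀(0.18/0.54) = -0.08588
  0.32·log₁₀(0.32/0.37) = -0.02018
  0.01·log₁₀(0.01/0.01) = 0.00000
D(P‖Q) = 0.2796 dits.

0.2796 dits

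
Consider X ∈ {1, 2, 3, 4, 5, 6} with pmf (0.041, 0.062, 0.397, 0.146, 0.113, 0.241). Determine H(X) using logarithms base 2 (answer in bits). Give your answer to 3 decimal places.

H(X) = −Σ p·log₂ p.
  −(0.041)·log₂(0.041) = 0.1889
  −(0.062)·log₂(0.062) = 0.2487
  −(0.397)·log₂(0.397) = 0.5291
  −(0.146)·log₂(0.146) = 0.4053
  −(0.113)·log₂(0.113) = 0.3555
  −(0.241)·log₂(0.241) = 0.4947
Sum: 0.1889 + 0.2487 + 0.5291 + 0.4053 + 0.3555 + 0.4947 = 2.222 bits.

2.222 bits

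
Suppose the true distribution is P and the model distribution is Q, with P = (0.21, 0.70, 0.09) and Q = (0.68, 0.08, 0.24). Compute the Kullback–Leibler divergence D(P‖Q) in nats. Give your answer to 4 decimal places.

1.1833 nats

D(P‖Q) = Σ p·ln(p/q).
  0.21·ln(0.21/0.68) = -0.24675
  0.70·ln(0.70/0.08) = 1.51834
  0.09·ln(0.09/0.24) = -0.08827
D(P‖Q) = 1.1833 nats.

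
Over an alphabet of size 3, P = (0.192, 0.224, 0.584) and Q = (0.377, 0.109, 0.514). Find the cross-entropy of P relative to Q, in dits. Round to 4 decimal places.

0.4658 dits

H(P,Q) = −Σ p·log₁₀ q.
  −0.192·log₁₀(0.377) = 0.08134
  −0.224·log₁₀(0.109) = 0.21562
  −0.584·log₁₀(0.514) = 0.16880
H(P,Q) = 0.4658 dits.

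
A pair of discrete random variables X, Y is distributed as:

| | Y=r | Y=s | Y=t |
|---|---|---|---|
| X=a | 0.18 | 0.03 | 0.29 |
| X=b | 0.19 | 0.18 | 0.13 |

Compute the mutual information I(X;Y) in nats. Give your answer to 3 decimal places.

Marginals: p(X) = (0.5000, 0.5000), p(Y) = (0.3700, 0.2100, 0.4200).
I(X;Y) = Σ p(x,y)·ln[p(x,y)/(p(x)p(y))].
  (a,r): 0.18·ln(0.9730) = -0.0049
  (a,s): 0.03·ln(0.2857) = -0.0376
  (a,t): 0.29·ln(1.3810) = 0.0936
  (b,r): 0.19·ln(1.0270) = 0.0051
  (b,s): 0.18·ln(1.7143) = 0.0970
  (b,t): 0.13·ln(0.6190) = -0.0623
Sum = 0.091 nats.

0.091 nats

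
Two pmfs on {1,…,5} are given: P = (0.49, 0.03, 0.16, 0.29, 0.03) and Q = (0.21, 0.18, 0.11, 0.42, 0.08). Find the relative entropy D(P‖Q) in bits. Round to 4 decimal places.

0.4105 bits

D(P‖Q) = Σ p·log₂(p/q).
  0.49·log₂(0.49/0.21) = 0.59897
  0.03·log₂(0.03/0.18) = -0.07755
  0.16·log₂(0.16/0.11) = 0.08649
  0.29·log₂(0.29/0.42) = -0.15496
  0.03·log₂(0.03/0.08) = -0.04245
D(P‖Q) = 0.4105 bits.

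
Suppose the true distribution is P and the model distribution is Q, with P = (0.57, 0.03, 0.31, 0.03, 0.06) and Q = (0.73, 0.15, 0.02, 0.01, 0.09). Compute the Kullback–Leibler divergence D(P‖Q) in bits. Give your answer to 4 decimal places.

D(P‖Q) = Σ p·log₂(p/q).
  0.57·log₂(0.57/0.73) = -0.20345
  0.03·log₂(0.03/0.15) = -0.06966
  0.31·log₂(0.31/0.02) = 1.22580
  0.03·log₂(0.03/0.01) = 0.04755
  0.06·log₂(0.06/0.09) = -0.03510
D(P‖Q) = 0.9651 bits.

0.9651 bits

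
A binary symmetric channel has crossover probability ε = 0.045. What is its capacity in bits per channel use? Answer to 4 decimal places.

Binary symmetric channel: C = 1 − h₂(ε) where h₂ is the binary entropy function.
h₂(0.045) = −0.045·log₂0.045 − 0.955·log₂0.955 = 0.2648.
C = 1 − 0.2648 = 0.7352 bits per channel use.

0.7352 bits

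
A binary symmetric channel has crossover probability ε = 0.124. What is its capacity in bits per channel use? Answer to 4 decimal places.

0.4592 bits

Binary symmetric channel: C = 1 − h₂(ε) where h₂ is the binary entropy function.
h₂(0.124) = −0.124·log₂0.124 − 0.876·log₂0.876 = 0.5408.
C = 1 − 0.5408 = 0.4592 bits per channel use.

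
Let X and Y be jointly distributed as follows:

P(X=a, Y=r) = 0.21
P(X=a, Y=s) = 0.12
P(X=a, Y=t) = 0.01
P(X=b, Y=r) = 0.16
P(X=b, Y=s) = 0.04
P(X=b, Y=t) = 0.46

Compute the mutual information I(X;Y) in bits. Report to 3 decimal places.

Marginals: p(X) = (0.3400, 0.6600), p(Y) = (0.3700, 0.1600, 0.4700).
I(X;Y) = H(X) + H(Y) − H(X,Y).
H(X) = 0.9248, H(Y) = 1.4657, H(X,Y) = 2.0304.
I(X;Y) = 0.9248 + 1.4657 − 2.0304 = 0.360 bits.

0.360 bits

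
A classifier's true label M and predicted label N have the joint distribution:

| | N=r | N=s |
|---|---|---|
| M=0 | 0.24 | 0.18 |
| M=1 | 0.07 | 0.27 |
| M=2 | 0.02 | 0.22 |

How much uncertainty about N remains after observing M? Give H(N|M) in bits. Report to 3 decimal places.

0.763 bits

Chain rule: H(N|M) = H(M,N) − H(M).
Marginals: p(M) = (0.4200, 0.3400, 0.2400), p(N) = (0.3300, 0.6700).
H(M,N) = 2.3115 bits; H(M) = 1.5490 bits.
H(N|M) = 2.3115 − 1.5490 = 0.763 bits.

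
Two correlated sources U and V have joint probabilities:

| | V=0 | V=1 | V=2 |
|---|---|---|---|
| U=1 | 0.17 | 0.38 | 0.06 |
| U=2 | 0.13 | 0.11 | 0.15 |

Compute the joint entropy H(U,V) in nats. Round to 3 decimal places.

H(U,V) = −Σ p(x,y)·ln p(x,y) over all 6 cells.
  cell (1,0): −0.17·ln0.17 = 0.3012
  cell (1,1): −0.38·ln0.38 = 0.3677
  cell (1,2): −0.06·ln0.06 = 0.1688
  cell (2,0): −0.13·ln0.13 = 0.2652
  cell (2,1): −0.11·ln0.11 = 0.2428
  cell (2,2): −0.15·ln0.15 = 0.2846
Sum = 1.630 nats.

1.630 nats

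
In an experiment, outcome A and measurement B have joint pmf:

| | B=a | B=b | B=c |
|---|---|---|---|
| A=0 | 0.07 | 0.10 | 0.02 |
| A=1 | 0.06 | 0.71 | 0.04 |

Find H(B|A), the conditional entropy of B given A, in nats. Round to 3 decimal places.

Marginals: p(A) = (0.1900, 0.8100), p(B) = (0.1300, 0.8100, 0.0600).
H(B|A) = Σ p(A) · H(B|A=·).
  A=0: p=0.1900, H(B|A=0) = 0.9427
  A=1: p=0.8100, H(B|A=1) = 0.4568
Weighted sum = 0.549 nats.

0.549 nats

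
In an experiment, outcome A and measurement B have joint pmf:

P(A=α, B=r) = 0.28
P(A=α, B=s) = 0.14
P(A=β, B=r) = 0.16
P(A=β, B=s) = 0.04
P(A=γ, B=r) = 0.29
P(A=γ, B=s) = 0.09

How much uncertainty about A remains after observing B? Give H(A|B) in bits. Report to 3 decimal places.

Chain rule: H(A|B) = H(A,B) − H(B).
Marginals: p(A) = (0.4200, 0.2000, 0.3800), p(B) = (0.7300, 0.2700).
H(A,B) = 2.3507 bits; H(B) = 0.8415 bits.
H(A|B) = 2.3507 − 0.8415 = 1.509 bits.

1.509 bits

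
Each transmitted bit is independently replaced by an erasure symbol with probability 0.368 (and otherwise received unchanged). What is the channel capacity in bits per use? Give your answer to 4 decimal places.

0.6320 bits

Binary erasure channel: capacity C = 1 − ε.
C = 1 − 0.368 = 0.6320 bits per channel use.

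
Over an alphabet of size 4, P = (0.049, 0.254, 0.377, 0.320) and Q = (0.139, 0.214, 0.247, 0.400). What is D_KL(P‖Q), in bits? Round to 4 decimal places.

D(P‖Q) = Σ p·log₂(p/q).
  0.049·log₂(0.049/0.139) = -0.07371
  0.254·log₂(0.254/0.214) = 0.06279
  0.377·log₂(0.377/0.247) = 0.22999
  0.320·log₂(0.320/0.400) = -0.10302
D(P‖Q) = 0.1161 bits.

0.1161 bits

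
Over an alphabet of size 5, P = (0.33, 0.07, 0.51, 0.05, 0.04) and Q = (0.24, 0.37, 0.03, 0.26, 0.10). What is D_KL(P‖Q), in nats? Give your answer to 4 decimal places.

D(P‖Q) = Σ p·ln(p/q).
  0.33·ln(0.33/0.24) = 0.10509
  0.07·ln(0.07/0.37) = -0.11655
  0.51·ln(0.51/0.03) = 1.44494
  0.05·ln(0.05/0.26) = -0.08243
  0.04·ln(0.04/0.10) = -0.03665
D(P‖Q) = 1.3144 nats.

1.3144 nats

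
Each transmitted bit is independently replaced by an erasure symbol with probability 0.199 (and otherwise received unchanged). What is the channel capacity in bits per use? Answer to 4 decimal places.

Binary erasure channel: capacity C = 1 − ε.
C = 1 − 0.199 = 0.8010 bits per channel use.

0.8010 bits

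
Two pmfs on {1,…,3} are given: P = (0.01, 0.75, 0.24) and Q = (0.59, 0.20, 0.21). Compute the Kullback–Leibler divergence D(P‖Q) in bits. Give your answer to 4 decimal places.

D(P‖Q) = Σ p·log₂(p/q).
  0.01·log₂(0.01/0.59) = -0.05883
  0.75·log₂(0.75/0.20) = 1.43017
  0.24·log₂(0.24/0.21) = 0.04623
D(P‖Q) = 1.4176 bits.

1.4176 bits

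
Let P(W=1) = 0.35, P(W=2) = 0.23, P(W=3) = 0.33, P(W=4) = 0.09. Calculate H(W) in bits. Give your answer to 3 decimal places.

H(W) = −Σ p·log₂ p.
  −(0.35)·log₂(0.35) = 0.5301
  −(0.23)·log₂(0.23) = 0.4877
  −(0.33)·log₂(0.33) = 0.5278
  −(0.09)·log₂(0.09) = 0.3127
Sum: 0.5301 + 0.4877 + 0.5278 + 0.3127 = 1.858 bits.

1.858 bits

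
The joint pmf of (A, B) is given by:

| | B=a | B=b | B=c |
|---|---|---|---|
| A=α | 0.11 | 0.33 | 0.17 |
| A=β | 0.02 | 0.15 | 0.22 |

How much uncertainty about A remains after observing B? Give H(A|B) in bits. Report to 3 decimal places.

Chain rule: H(A|B) = H(A,B) − H(B).
Marginals: p(A) = (0.6100, 0.3900), p(B) = (0.1300, 0.4800, 0.3900).
H(A,B) = 2.3167 bits; H(B) = 1.4207 bits.
H(A|B) = 2.3167 − 1.4207 = 0.896 bits.

0.896 bits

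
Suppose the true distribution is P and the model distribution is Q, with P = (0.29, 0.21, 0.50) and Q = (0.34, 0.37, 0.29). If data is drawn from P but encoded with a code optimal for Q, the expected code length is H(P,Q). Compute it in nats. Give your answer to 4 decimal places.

H(P,Q) = −Σ p·ln q.
  −0.29·ln(0.34) = 0.31285
  −0.21·ln(0.37) = 0.20879
  −0.50·ln(0.29) = 0.61894
H(P,Q) = 1.1406 nats.

1.1406 nats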